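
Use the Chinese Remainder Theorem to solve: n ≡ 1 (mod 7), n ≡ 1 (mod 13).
M = 7 × 13 = 91. M₁ = 13, y₁ ≡ 6 (mod 7). M₂ = 7, y₂ ≡ 2 (mod 13). n = 1×13×6 + 1×7×2 ≡ 1 (mod 91)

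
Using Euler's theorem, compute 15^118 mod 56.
By Euler: 15^{24} ≡ 1 (mod 56) since gcd(15, 56) = 1. 118 = 4×24 + 22. So 15^{118} ≡ 15^{22} ≡ 1 (mod 56)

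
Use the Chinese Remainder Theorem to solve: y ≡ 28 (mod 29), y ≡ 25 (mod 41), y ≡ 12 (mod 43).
22329

Using the Chinese Remainder Theorem:
M = product of moduli = 51127
For equation 1: M_1 = 1763, 1763 ≡ 23 (mod 29), inverse of 1763 mod 29 is 24 (check: 23 × 24 = 552 ≡ 1 (mod 29))
For equation 2: M_2 = 1247, 1247 ≡ 17 (mod 41), inverse of 1247 mod 41 is 29 (check: 17 × 29 = 493 ≡ 1 (mod 41))
For equation 3: M_3 = 1189, 1189 ≡ 28 (mod 43), inverse of 1189 mod 43 is 20 (check: 28 × 20 = 560 ≡ 1 (mod 43))
Combine: y ≡ Σ r_i×M_i×(M_i⁻¹ mod m_i) = 28×1763×24 + 25×1247×29 + 12×1189×20 = 1184736 + 904075 + 285360 = 2374171
2374171 mod 51127 = 22329
y ≡ 22329 (mod 51127)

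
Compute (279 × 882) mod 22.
8

(279 × 882) = 246078
246078 mod 22 = 8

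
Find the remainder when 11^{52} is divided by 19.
By Fermat: 11^{18} ≡ 1 (mod 19). 52 = 2×18 + 16. So 11^{52} ≡ 11^{16} ≡ 11 (mod 19)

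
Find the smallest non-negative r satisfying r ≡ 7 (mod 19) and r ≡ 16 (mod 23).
M = 19 × 23 = 437. M₁ = 23, y₁ ≡ 5 (mod 19). M₂ = 19, y₂ ≡ 17 (mod 23). r = 7×23×5 + 16×19×17 ≡ 292 (mod 437)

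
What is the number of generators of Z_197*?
Number of primitive roots mod 197 = φ(196) = 84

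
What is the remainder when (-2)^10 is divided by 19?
(-2) ≡ 17 (mod 19). 10 = 8 + 2 (binary 1010). Repeated squaring mod 19: 17^1 ≡ 17; 17^2 ≡ 17² = 289 ≡ 4; 17^4 ≡ 4² = 16 ≡ 16; 17^8 ≡ 16² = 256 ≡ 9. Multiply: (-2)^10 ≡ 17^8 × 17^2 ≡ 9 × 4 (mod 19): 9 × 4 = 36 ≡ 17. So (-2)^10 ≡ 17 (mod 19).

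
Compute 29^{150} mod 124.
1

Using successive squaring:
Binary expansion of 150: 10010110
Powers of 29 mod 124 (each is the square of the previous):
  29^1 ≡ 29 (mod 124)
  29^2 ≡ 29² = 841 ≡ 97 (mod 124)
  29^4 ≡ 97² = 9409 ≡ 109 (mod 124)
  29^8 ≡ 109² = 11881 ≡ 101 (mod 124)
  29^16 ≡ 101² = 10201 ≡ 33 (mod 124)
  29^32 ≡ 33² = 1089 ≡ 97 (mod 124)
  29^64 ≡ 97² = 9409 ≡ 109 (mod 124)
  29^128 ≡ 109² = 11881 ≡ 101 (mod 124)
150 = 128 + 16 + 4 + 2, so 29^150 = 29^128 × 29^16 × 29^4 × 29^2 ≡ 101 × 33 × 109 × 97 (mod 124)
Multiplying step by step:
  101 × 33 = 3333 ≡ 109 (mod 124)
  109 × 109 = 11881 ≡ 101 (mod 124)
  101 × 97 = 9797 ≡ 1 (mod 124)
Result: 29^150 ≡ 1 (mod 124)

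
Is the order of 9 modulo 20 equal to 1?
No, the actual order is 2, not 1.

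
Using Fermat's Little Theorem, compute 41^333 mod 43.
By Fermat: 41^{42} ≡ 1 (mod 43). 333 = 7×42 + 39. So 41^{333} ≡ 41^{39} ≡ 16 (mod 43)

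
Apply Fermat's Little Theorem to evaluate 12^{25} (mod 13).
12

By Fermat's Little Theorem, a^(p-1) ≡ 1 (mod p) for prime p and gcd(a, p) = 1
Here p = 13, so 12^12 ≡ 1 (mod 13)
We can reduce the exponent: 25 mod 12 = 1
So 12^25 ≡ 12^1 (mod 13)
Computing: 12^1 mod 13 = 12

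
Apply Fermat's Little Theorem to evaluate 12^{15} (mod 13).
12

By Fermat's Little Theorem, a^(p-1) ≡ 1 (mod p) for prime p and gcd(a, p) = 1
Here p = 13, so 12^12 ≡ 1 (mod 13)
We can reduce the exponent: 15 mod 12 = 3
So 12^15 ≡ 12^3 (mod 13)
Computing: 12^3 mod 13 = 12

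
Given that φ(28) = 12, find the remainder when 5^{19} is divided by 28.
By Euler: 5^{12} ≡ 1 (mod 28) since gcd(5, 28) = 1. 19 = 1×12 + 7. So 5^{19} ≡ 5^{7} ≡ 5 (mod 28)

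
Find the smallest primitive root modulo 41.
p - 1 = 40 has prime divisors 2, 5. h is a primitive root mod 41 iff h^(40/q) ≢ 1 (mod 41) for each such q.
h = 2: 2^20 ≡ 1, 2^8 ≡ 10 (mod 41); 2^20 ≡ 1, so not a primitive root.
h = 3: 3^20 ≡ 40, 3^8 ≡ 1 (mod 41); 3^8 ≡ 1, so not a primitive root.
h = 4: 4^20 ≡ 1, 4^8 ≡ 18 (mod 41); 4^20 ≡ 1, so not a primitive root.
h = 5: 5^20 ≡ 1, 5^8 ≡ 18 (mod 41); 5^20 ≡ 1, so not a primitive root.
h = 6: 6^20 ≡ 40, 6^8 ≡ 10 (mod 41); none is 1, so 6 has order 40 and is a primitive root.
The smallest primitive root mod 41 is g = 6.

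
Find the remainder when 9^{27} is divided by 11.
By Fermat: 9^{10} ≡ 1 (mod 11). 27 = 2×10 + 7. So 9^{27} ≡ 9^{7} ≡ 4 (mod 11)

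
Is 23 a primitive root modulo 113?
Yes

To verify, check if 23^(112/q) ≢ 1 (mod 113) for each prime divisor q of 112
Divisors of 112 = 112: [1, 2, 4, 7, 8, 14, 16, 28, 56, 112]
  23^(112/2) = 23^56 ≡ 112 (mod 113)
  23^(112/7) = 23^16 ≡ 30 (mod 113)
Conclusion: 23 is a primitive root modulo 113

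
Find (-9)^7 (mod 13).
(-9) ≡ 4 (mod 13). 7 = 4 + 2 + 1 (binary 111). Repeated squaring mod 13: 4^1 ≡ 4; 4^2 ≡ 4² = 16 ≡ 3; 4^4 ≡ 3² = 9 ≡ 9. Multiply: (-9)^7 ≡ 4^4 × 4^2 × 4^1 ≡ 9 × 3 × 4 (mod 13): 9 × 3 = 27 ≡ 1; 1 × 4 = 4 ≡ 4. So (-9)^7 ≡ 4 (mod 13).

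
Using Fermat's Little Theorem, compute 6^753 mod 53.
By Fermat: 6^{52} ≡ 1 (mod 53). 753 ≡ 25 (mod 52). So 6^{753} ≡ 6^{25} ≡ 9 (mod 53)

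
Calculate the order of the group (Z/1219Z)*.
1144

Prime factorization: 1219 = 23 × 53
Using the formula φ(n) = n × Π(1 - 1/p) for each prime factor p:
φ(1219) = 1219 × (1 - 1/23) × (1 - 1/53)
φ(1219) = 1144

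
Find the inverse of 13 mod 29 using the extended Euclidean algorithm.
Extended GCD: 13(9) + 29(-4) = 1. So 13^(-1) ≡ 9 ≡ 9 (mod 29). Verify: 13 × 9 = 117 ≡ 1 (mod 29)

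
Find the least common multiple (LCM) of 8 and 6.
24

First find GCD(8, 6) using the Euclidean algorithm:
8 = 1 × 6 + 2
6 = 3 × 2 + 0
GCD(8, 6) = 2

LCM formula: LCM(a, b) = (a × b) / GCD(a, b)
LCM(8, 6) = (8 × 6) / 2
LCM(8, 6) = 48 / 2
LCM(8, 6) = 24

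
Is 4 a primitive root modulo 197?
p - 1 = 196 has prime divisors 2, 7. Check 4^(196/q) mod 197 for each: 4^(196/2) = 4^98 ≡ 1, 4^(196/7) = 4^28 ≡ 178 (mod 197). Since 4^98 ≡ 1 (mod 197), the order of 4 divides 98 (in fact the order is 98) ≠ 196, so it is not a primitive root.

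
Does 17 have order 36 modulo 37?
p - 1 = 36 has prime divisors 2, 3. Check 17^(36/q) mod 37 for each: 17^(36/2) = 17^18 ≡ 36, 17^(36/3) = 17^12 ≡ 26 (mod 37). None of these is 1, so 17 has order 36 = φ(37), so it is a primitive root mod 37.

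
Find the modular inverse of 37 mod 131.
37^(-1) ≡ 85 (mod 131). Verification: 37 × 85 = 3145 ≡ 1 (mod 131)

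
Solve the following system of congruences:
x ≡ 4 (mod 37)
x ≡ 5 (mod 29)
411

Using the Chinese Remainder Theorem:
M = product of moduli = 1073
For equation 1: M_1 = 29, 29 ≡ 29 (mod 37), inverse of 29 mod 37 is 23 (check: 29 × 23 = 667 ≡ 1 (mod 37))
For equation 2: M_2 = 37, 37 ≡ 8 (mod 29), inverse of 37 mod 29 is 11 (check: 8 × 11 = 88 ≡ 1 (mod 29))
Combine: x ≡ Σ r_i×M_i×(M_i⁻¹ mod m_i) = 4×29×23 + 5×37×11 = 2668 + 2035 = 4703
4703 mod 1073 = 411
x ≡ 411 (mod 1073)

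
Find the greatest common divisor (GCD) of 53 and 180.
1

Using the Euclidean algorithm:
53 = 0 × 180 + 53
180 = 3 × 53 + 21
53 = 2 × 21 + 11
21 = 1 × 11 + 10
11 = 1 × 10 + 1
10 = 10 × 1 + 0

GCD(53, 180) = 1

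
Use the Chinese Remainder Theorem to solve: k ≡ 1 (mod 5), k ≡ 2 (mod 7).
16

Using the Chinese Remainder Theorem:
M = product of moduli = 35
For equation 1: M_1 = 7, 7 ≡ 2 (mod 5), inverse of 7 mod 5 is 3 (check: 2 × 3 = 6 ≡ 1 (mod 5))
For equation 2: M_2 = 5, 5 ≡ 5 (mod 7), inverse of 5 mod 7 is 3 (check: 5 × 3 = 15 ≡ 1 (mod 7))
Combine: k ≡ Σ r_i×M_i×(M_i⁻¹ mod m_i) = 1×7×3 + 2×5×3 = 21 + 30 = 51
51 mod 35 = 16
k ≡ 16 (mod 35)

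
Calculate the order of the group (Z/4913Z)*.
4624

Prime factorization: 4913 = 17^3
Using the formula φ(n) = n × Π(1 - 1/p) for each prime factor p:
φ(4913) = 4913 × (1 - 1/17)
φ(4913) = 4624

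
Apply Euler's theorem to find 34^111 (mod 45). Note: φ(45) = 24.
By Euler: 34^{24} ≡ 1 (mod 45) since gcd(34, 45) = 1. 111 = 4×24 + 15. So 34^{111} ≡ 34^{15} ≡ 19 (mod 45)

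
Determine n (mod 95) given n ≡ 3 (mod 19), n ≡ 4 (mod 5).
79

Using the Chinese Remainder Theorem:
M = product of moduli = 95
For equation 1: M_1 = 5, 5 ≡ 5 (mod 19), inverse of 5 mod 19 is 4 (check: 5 × 4 = 20 ≡ 1 (mod 19))
For equation 2: M_2 = 19, 19 ≡ 4 (mod 5), inverse of 19 mod 5 is 4 (check: 4 × 4 = 16 ≡ 1 (mod 5))
Combine: n ≡ Σ r_i×M_i×(M_i⁻¹ mod m_i) = 3×5×4 + 4×19×4 = 60 + 304 = 364
364 mod 95 = 79
n ≡ 79 (mod 95)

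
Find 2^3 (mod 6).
3 = 2 + 1 (binary 11). Repeated squaring mod 6: 2^1 ≡ 2; 2^2 ≡ 2² = 4 ≡ 4. Multiply: 2^3 = 2^2 × 2^1 ≡ 4 × 2 (mod 6): 4 × 2 = 8 ≡ 2. So 2^3 ≡ 2 (mod 6).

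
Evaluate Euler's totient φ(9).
6

Prime factorization: 9 = 3^2
Using the formula φ(n) = n × Π(1 - 1/p) for each prime factor p:
φ(9) = 9 × (1 - 1/3)
φ(9) = 6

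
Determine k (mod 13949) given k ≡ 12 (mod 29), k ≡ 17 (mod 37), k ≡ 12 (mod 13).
2274

Using the Chinese Remainder Theorem:
M = product of moduli = 13949
For equation 1: M_1 = 481, 481 ≡ 17 (mod 29), inverse of 481 mod 29 is 12 (check: 17 × 12 = 204 ≡ 1 (mod 29))
For equation 2: M_2 = 377, 377 ≡ 7 (mod 37), inverse of 377 mod 37 is 16 (check: 7 × 16 = 112 ≡ 1 (mod 37))
For equation 3: M_3 = 1073, 1073 ≡ 7 (mod 13), inverse of 1073 mod 13 is 2 (check: 7 × 2 = 14 ≡ 1 (mod 13))
Combine: k ≡ Σ r_i×M_i×(M_i⁻¹ mod m_i) = 12×481×12 + 17×377×16 + 12×1073×2 = 69264 + 102544 + 25752 = 197560
197560 mod 13949 = 2274
k ≡ 2274 (mod 13949)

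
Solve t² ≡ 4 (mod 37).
The square roots of 4 mod 37 are 35 and 2. Verify: 35² = 1225 ≡ 4 (mod 37)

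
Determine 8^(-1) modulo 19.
8^(-1) ≡ 12 (mod 19). Verification: 8 × 12 = 96 ≡ 1 (mod 19)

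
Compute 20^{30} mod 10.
0

Using successive squaring:
Binary expansion of 30: 11110
Powers of 20 mod 10 (each is the square of the previous):
  20^1 ≡ 0 (mod 10)
  20^2 ≡ 0² = 0 ≡ 0 (mod 10)
  20^4 ≡ 0² = 0 ≡ 0 (mod 10)
  20^8 ≡ 0² = 0 ≡ 0 (mod 10)
  20^16 ≡ 0² = 0 ≡ 0 (mod 10)
30 = 16 + 8 + 4 + 2, so 20^30 = 20^16 × 20^8 × 20^4 × 20^2 ≡ 0 × 0 × 0 × 0 (mod 10)
Multiplying step by step:
  0 × 0 = 0 ≡ 0 (mod 10)
  0 × 0 = 0 ≡ 0 (mod 10)
  0 × 0 = 0 ≡ 0 (mod 10)
Result: 20^30 ≡ 0 (mod 10)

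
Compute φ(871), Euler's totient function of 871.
792

Prime factorization: 871 = 13 × 67
Using the formula φ(n) = n × Π(1 - 1/p) for each prime factor p:
φ(871) = 871 × (1 - 1/13) × (1 - 1/67)
φ(871) = 792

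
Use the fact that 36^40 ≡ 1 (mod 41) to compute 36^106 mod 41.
By Fermat: 36^{40} ≡ 1 (mod 41). 106 = 2×40 + 26. So 36^{106} ≡ 36^{26} ≡ 4 (mod 41)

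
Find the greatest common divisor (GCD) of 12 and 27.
3

Using the Euclidean algorithm:
12 = 0 × 27 + 12
27 = 2 × 12 + 3
12 = 4 × 3 + 0

GCD(12, 27) = 3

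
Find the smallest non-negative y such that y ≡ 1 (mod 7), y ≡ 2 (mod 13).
15

Using the Chinese Remainder Theorem:
M = product of moduli = 91
For equation 1: M_1 = 13, 13 ≡ 6 (mod 7), inverse of 13 mod 7 is 6 (check: 6 × 6 = 36 ≡ 1 (mod 7))
For equation 2: M_2 = 7, 7 ≡ 7 (mod 13), inverse of 7 mod 13 is 2 (check: 7 × 2 = 14 ≡ 1 (mod 13))
Combine: y ≡ Σ r_i×M_i×(M_i⁻¹ mod m_i) = 1×13×6 + 2×7×2 = 78 + 28 = 106
106 mod 91 = 15
y ≡ 15 (mod 91)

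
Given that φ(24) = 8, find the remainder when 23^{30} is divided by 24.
By Euler: 23^{8} ≡ 1 (mod 24) since gcd(23, 24) = 1. 30 = 3×8 + 6. So 23^{30} ≡ 23^{6} ≡ 1 (mod 24)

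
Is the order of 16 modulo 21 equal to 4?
No, the actual order is 3, not 4.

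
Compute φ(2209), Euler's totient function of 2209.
2162

Prime factorization: 2209 = 47^2
Using the formula φ(n) = n × Π(1 - 1/p) for each prime factor p:
φ(2209) = 2209 × (1 - 1/47)
φ(2209) = 2162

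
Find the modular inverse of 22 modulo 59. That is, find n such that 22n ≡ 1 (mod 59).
51

Using Extended Euclidean Algorithm:
gcd(22, 59) = 1
Bezout coefficients: 22 × -8 + 59 × 3 = 1
So 22 × -8 ≡ 1 (mod 59)
The inverse is -8 mod 59 = 51
Verification: 22 × 51 = 1122 = 19 × 59 + 1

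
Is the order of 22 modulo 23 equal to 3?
No, the actual order is 2, not 3.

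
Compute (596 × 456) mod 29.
17

(596 × 456) = 271776
271776 mod 29 = 17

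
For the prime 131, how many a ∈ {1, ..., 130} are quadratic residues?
For prime 131, there are (p-1)/2 = (131-1)/2 = 65 quadratic residues (excluding 0).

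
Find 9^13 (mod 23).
Using repeated squaring. 13 = 8 + 4 + 1 (binary 1101). Repeated squaring mod 23: 9^1 ≡ 9; 9^2 ≡ 9² = 81 ≡ 12; 9^4 ≡ 12² = 144 ≡ 6; 9^8 ≡ 6² = 36 ≡ 13. Multiply: 9^13 = 9^8 × 9^4 × 9^1 ≡ 13 × 6 × 9 (mod 23): 13 × 6 = 78 ≡ 9; 9 × 9 = 81 ≡ 12. So 9^13 ≡ 12 (mod 23).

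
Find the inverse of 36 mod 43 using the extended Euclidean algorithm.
Extended GCD: 36(6) + 43(-5) = 1. So 36^(-1) ≡ 6 ≡ 6 (mod 43). Verify: 36 × 6 = 216 ≡ 1 (mod 43)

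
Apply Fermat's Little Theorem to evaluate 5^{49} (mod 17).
5

By Fermat's Little Theorem, a^(p-1) ≡ 1 (mod p) for prime p and gcd(a, p) = 1
Here p = 17, so 5^16 ≡ 1 (mod 17)
We can reduce the exponent: 49 mod 16 = 1
So 5^49 ≡ 5^1 (mod 17)
Computing: 5^1 mod 17 = 5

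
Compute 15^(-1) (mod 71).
19

Using Extended Euclidean Algorithm:
gcd(15, 71) = 1
Bezout coefficients: 15 × 19 + 71 × -4 = 1
So 15 × 19 ≡ 1 (mod 71)
The inverse is 19 mod 71 = 19
Verification: 15 × 19 = 285 = 4 × 71 + 1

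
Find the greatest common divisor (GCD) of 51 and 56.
1

Using the Euclidean algorithm:
51 = 0 × 56 + 51
56 = 1 × 51 + 5
51 = 10 × 5 + 1
5 = 5 × 1 + 0

GCD(51, 56) = 1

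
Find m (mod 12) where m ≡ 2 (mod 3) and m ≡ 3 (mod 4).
M = 3 × 4 = 12. M₁ = 4, y₁ ≡ 1 (mod 3). M₂ = 3, y₂ ≡ 3 (mod 4). m = 2×4×1 + 3×3×3 ≡ 11 (mod 12)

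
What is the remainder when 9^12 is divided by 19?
Using repeated squaring. 12 = 8 + 4 (binary 1100). Repeated squaring mod 19: 9^1 ≡ 9; 9^2 ≡ 9² = 81 ≡ 5; 9^4 ≡ 5² = 25 ≡ 6; 9^8 ≡ 6² = 36 ≡ 17. Multiply: 9^12 = 9^8 × 9^4 ≡ 17 × 6 (mod 19): 17 × 6 = 102 ≡ 7. So 9^12 ≡ 7 (mod 19).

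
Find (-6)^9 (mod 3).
(-6) ≡ 0 (mod 3). 9 = 8 + 1 (binary 1001). Repeated squaring mod 3: 0^1 ≡ 0; 0^2 ≡ 0² = 0 ≡ 0; 0^4 ≡ 0² = 0 ≡ 0; 0^8 ≡ 0² = 0 ≡ 0. Multiply: (-6)^9 ≡ 0^8 × 0^1 ≡ 0 × 0 (mod 3): 0 × 0 = 0 ≡ 0. So (-6)^9 ≡ 0 (mod 3).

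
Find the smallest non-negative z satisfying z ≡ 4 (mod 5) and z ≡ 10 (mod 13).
M = 5 × 13 = 65. M₁ = 13, y₁ ≡ 2 (mod 5). M₂ = 5, y₂ ≡ 8 (mod 13). z = 4×13×2 + 10×5×8 ≡ 49 (mod 65)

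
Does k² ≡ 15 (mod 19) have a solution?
By Euler's criterion: 15^{9} ≡ 18 (mod 19). Since this equals -1 (≡ 18), 15 is not a QR.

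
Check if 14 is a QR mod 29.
By Euler's criterion: 14^{14} ≡ 28 (mod 29). Since this equals -1 (≡ 28), 14 is not a QR.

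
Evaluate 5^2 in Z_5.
5 ≡ 0 (mod 5). 2 = 2 (binary 10). Repeated squaring mod 5: 0^1 ≡ 0; 0^2 ≡ 0² = 0 ≡ 0. So 5^2 ≡ 0 (mod 5).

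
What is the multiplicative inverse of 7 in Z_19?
7^(-1) ≡ 11 (mod 19). Verification: 7 × 11 = 77 ≡ 1 (mod 19)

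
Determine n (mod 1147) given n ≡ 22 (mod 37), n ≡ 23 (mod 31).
984

Using the Chinese Remainder Theorem:
M = product of moduli = 1147
For equation 1: M_1 = 31, 31 ≡ 31 (mod 37), inverse of 31 mod 37 is 6 (check: 31 × 6 = 186 ≡ 1 (mod 37))
For equation 2: M_2 = 37, 37 ≡ 6 (mod 31), inverse of 37 mod 31 is 26 (check: 6 × 26 = 156 ≡ 1 (mod 31))
Combine: n ≡ Σ r_i×M_i×(M_i⁻¹ mod m_i) = 22×31×6 + 23×37×26 = 4092 + 22126 = 26218
26218 mod 1147 = 984
n ≡ 984 (mod 1147)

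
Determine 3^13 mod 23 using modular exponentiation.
Using repeated squaring. 13 = 8 + 4 + 1 (binary 1101). Repeated squaring mod 23: 3^1 ≡ 3; 3^2 ≡ 3² = 9 ≡ 9; 3^4 ≡ 9² = 81 ≡ 12; 3^8 ≡ 12² = 144 ≡ 6. Multiply: 3^13 = 3^8 × 3^4 × 3^1 ≡ 6 × 12 × 3 (mod 23): 6 × 12 = 72 ≡ 3; 3 × 3 = 9 ≡ 9. So 3^13 ≡ 9 (mod 23).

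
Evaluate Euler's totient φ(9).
6

Prime factorization: 9 = 3^2
Using the formula φ(n) = n × Π(1 - 1/p) for each prime factor p:
φ(9) = 9 × (1 - 1/3)
φ(9) = 6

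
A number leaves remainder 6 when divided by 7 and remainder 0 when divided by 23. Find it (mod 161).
M = 7 × 23 = 161. M₁ = 23, y₁ ≡ 4 (mod 7). M₂ = 7, y₂ ≡ 10 (mod 23). r = 6×23×4 + 0×7×10 ≡ 69 (mod 161)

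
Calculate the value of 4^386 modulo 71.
Using Fermat: 4^{70} ≡ 1 (mod 71). 386 ≡ 36 (mod 70). So 4^{386} ≡ 4^{36} ≡ 4 (mod 71)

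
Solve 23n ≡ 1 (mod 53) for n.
30

Using Extended Euclidean Algorithm:
gcd(23, 53) = 1
Bezout coefficients: 23 × -23 + 53 × 10 = 1
So 23 × -23 ≡ 1 (mod 53)
The inverse is -23 mod 53 = 30
Verification: 23 × 30 = 690 = 13 × 53 + 1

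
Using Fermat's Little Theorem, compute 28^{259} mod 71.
14

By Fermat's Little Theorem, a^(p-1) ≡ 1 (mod p) for prime p and gcd(a, p) = 1
Here p = 71, so 28^70 ≡ 1 (mod 71)
We can reduce the exponent: 259 mod 70 = 49
So 28^259 ≡ 28^49 (mod 71)
Computing: 28^49 mod 71 = 14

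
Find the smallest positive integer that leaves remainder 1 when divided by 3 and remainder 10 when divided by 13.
M = 3 × 13 = 39. M₁ = 13, y₁ ≡ 1 (mod 3). M₂ = 3, y₂ ≡ 9 (mod 13). m = 1×13×1 + 10×3×9 ≡ 10 (mod 39). The smallest positive such number is 10.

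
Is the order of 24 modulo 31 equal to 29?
No, the actual order is 30, not 29.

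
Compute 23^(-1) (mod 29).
23^(-1) ≡ 24 (mod 29). Verification: 23 × 24 = 552 ≡ 1 (mod 29)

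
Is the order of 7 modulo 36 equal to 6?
Yes, ord_36(7) = 6.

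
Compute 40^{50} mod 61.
14

Using successive squaring:
Binary expansion of 50: 110010
Powers of 40 mod 61 (each is the square of the previous):
  40^1 ≡ 40 (mod 61)
  40^2 ≡ 40² = 1600 ≡ 14 (mod 61)
  40^4 ≡ 14² = 196 ≡ 13 (mod 61)
  40^8 ≡ 13² = 169 ≡ 47 (mod 61)
  40^16 ≡ 47² = 2209 ≡ 13 (mod 61)
  40^32 ≡ 13² = 169 ≡ 47 (mod 61)
50 = 32 + 16 + 2, so 40^50 = 40^32 × 40^16 × 40^2 ≡ 47 × 13 × 14 (mod 61)
Multiplying step by step:
  47 × 13 = 611 ≡ 1 (mod 61)
  1 × 14 = 14 ≡ 14 (mod 61)
Result: 40^50 ≡ 14 (mod 61)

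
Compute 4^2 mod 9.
2 = 2 (binary 10). Repeated squaring mod 9: 4^1 ≡ 4; 4^2 ≡ 4² = 16 ≡ 7. So 4^2 ≡ 7 (mod 9).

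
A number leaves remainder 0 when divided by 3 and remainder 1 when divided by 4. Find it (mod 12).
M = 3 × 4 = 12. M₁ = 4, y₁ ≡ 1 (mod 3). M₂ = 3, y₂ ≡ 3 (mod 4). m = 0×4×1 + 1×3×3 ≡ 9 (mod 12)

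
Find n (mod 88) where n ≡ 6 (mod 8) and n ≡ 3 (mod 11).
M = 8 × 11 = 88. M₁ = 11, y₁ ≡ 3 (mod 8). M₂ = 8, y₂ ≡ 7 (mod 11). n = 6×11×3 + 3×8×7 ≡ 14 (mod 88)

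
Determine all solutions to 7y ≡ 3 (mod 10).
9

Since gcd(7, 10) = 1 divides 3, a solution exists.
Multiply both sides by the inverse of 7 mod 10:
  7^(-1) mod 10 = 3
  x ≡ 3 × 3 ≡ 9 ≡ 9 (mod 10)
Verification: 7 × 9 = 63 = 6 × 10 + 3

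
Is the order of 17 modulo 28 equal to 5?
No, the actual order is 6, not 5.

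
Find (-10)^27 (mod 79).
Using repeated squaring. (-10) ≡ 69 (mod 79). 27 = 16 + 8 + 2 + 1 (binary 11011). Repeated squaring mod 79: 69^1 ≡ 69; 69^2 ≡ 69² = 4761 ≡ 21; 69^4 ≡ 21² = 441 ≡ 46; 69^8 ≡ 46² = 2116 ≡ 62; 69^16 ≡ 62² = 3844 ≡ 52. Multiply: (-10)^27 ≡ 69^16 × 69^8 × 69^2 × 69^1 ≡ 52 × 62 × 21 × 69 (mod 79): 52 × 62 = 3224 ≡ 64; 64 × 21 = 1344 ≡ 1; 1 × 69 = 69 ≡ 69. So (-10)^27 ≡ 69 (mod 79).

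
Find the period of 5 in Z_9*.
Powers of 5 mod 9: 5^1≡5, 5^2≡7, 5^3≡8, 5^4≡4, 5^5≡2, 5^6≡1. Order = 6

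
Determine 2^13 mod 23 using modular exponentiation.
Using repeated squaring. 13 = 8 + 4 + 1 (binary 1101). Repeated squaring mod 23: 2^1 ≡ 2; 2^2 ≡ 2² = 4 ≡ 4; 2^4 ≡ 4² = 16 ≡ 16; 2^8 ≡ 16² = 256 ≡ 3. Multiply: 2^13 = 2^8 × 2^4 × 2^1 ≡ 3 × 16 × 2 (mod 23): 3 × 16 = 48 ≡ 2; 2 × 2 = 4 ≡ 4. So 2^13 ≡ 4 (mod 23).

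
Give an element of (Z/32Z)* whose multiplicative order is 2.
15 has order 2 mod 32 since 15^{2} ≡ 1 (mod 32) and no smaller power works.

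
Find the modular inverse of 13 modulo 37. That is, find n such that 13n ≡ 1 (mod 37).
20

Using Extended Euclidean Algorithm:
gcd(13, 37) = 1
Bezout coefficients: 13 × -17 + 37 × 6 = 1
So 13 × -17 ≡ 1 (mod 37)
The inverse is -17 mod 37 = 20
Verification: 13 × 20 = 260 = 7 × 37 + 1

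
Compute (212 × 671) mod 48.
28

(212 × 671) = 142252
142252 mod 48 = 28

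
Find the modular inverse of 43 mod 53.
43^(-1) ≡ 37 (mod 53). Verification: 43 × 37 = 1591 ≡ 1 (mod 53)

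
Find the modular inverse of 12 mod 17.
12^(-1) ≡ 10 (mod 17). Verification: 12 × 10 = 120 ≡ 1 (mod 17)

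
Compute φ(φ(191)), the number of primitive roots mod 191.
Number of primitive roots mod 191 = φ(190) = 72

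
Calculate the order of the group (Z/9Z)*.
6

Prime factorization: 9 = 3^2
Using the formula φ(n) = n × Π(1 - 1/p) for each prime factor p:
φ(9) = 9 × (1 - 1/3)
φ(9) = 6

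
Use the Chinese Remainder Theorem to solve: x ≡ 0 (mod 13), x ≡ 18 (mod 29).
221

Using the Chinese Remainder Theorem:
M = product of moduli = 377
For equation 1: M_1 = 29, 29 ≡ 3 (mod 13), inverse of 29 mod 13 is 9 (check: 3 × 9 = 27 ≡ 1 (mod 13))
For equation 2: M_2 = 13, 13 ≡ 13 (mod 29), inverse of 13 mod 29 is 9 (check: 13 × 9 = 117 ≡ 1 (mod 29))
Combine: x ≡ Σ r_i×M_i×(M_i⁻¹ mod m_i) = 0×29×9 + 18×13×9 = 0 + 2106 = 2106
2106 mod 377 = 221
x ≡ 221 (mod 377)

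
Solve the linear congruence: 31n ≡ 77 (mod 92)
47

Since gcd(31, 92) = 1 divides 77, a solution exists.
Multiply both sides by the inverse of 31 mod 92:
  31^(-1) mod 92 = 3
  x ≡ 3 × 77 ≡ 231 ≡ 47 (mod 92)
Verification: 31 × 47 = 1457 = 15 × 92 + 77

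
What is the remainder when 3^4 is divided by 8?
4 = 4 (binary 100). Repeated squaring mod 8: 3^1 ≡ 3; 3^2 ≡ 3² = 9 ≡ 1; 3^4 ≡ 1² = 1 ≡ 1. So 3^4 ≡ 1 (mod 8).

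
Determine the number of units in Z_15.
8

Prime factorization: 15 = 3 × 5
Using the formula φ(n) = n × Π(1 - 1/p) for each prime factor p:
φ(15) = 15 × (1 - 1/3) × (1 - 1/5)
φ(15) = 8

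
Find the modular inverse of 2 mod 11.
2^(-1) ≡ 6 (mod 11). Verification: 2 × 6 = 12 ≡ 1 (mod 11)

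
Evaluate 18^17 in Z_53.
Using repeated squaring. 17 = 16 + 1 (binary 10001). Repeated squaring mod 53: 18^1 ≡ 18; 18^2 ≡ 18² = 324 ≡ 6; 18^4 ≡ 6² = 36 ≡ 36; 18^8 ≡ 36² = 1296 ≡ 24; 18^16 ≡ 24² = 576 ≡ 46. Multiply: 18^17 = 18^16 × 18^1 ≡ 46 × 18 (mod 53): 46 × 18 = 828 ≡ 33. So 18^17 ≡ 33 (mod 53).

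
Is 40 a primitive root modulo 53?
No

To verify, check if 40^(52/q) ≢ 1 (mod 53) for each prime divisor q of 52
Divisors of 52 = 52: [1, 2, 4, 13, 26, 52]
  40^(52/2) = 40^26 ≡ 1 (mod 53)
  40^(52/13) = 40^4 ≡ 47 (mod 53)
Conclusion: 40 is not a primitive root modulo 53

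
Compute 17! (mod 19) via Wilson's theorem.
(18)! = (17)! × (18) ≡ -1 (mod 19). So (17)! ≡ -1 × (18)^(-1) ≡ (-1)×(-1) = 1 (mod 19)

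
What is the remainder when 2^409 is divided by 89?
Using Fermat: 2^{88} ≡ 1 (mod 89). 409 ≡ 57 (mod 88). So 2^{409} ≡ 2^{57} ≡ 4 (mod 89)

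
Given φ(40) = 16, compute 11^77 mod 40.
By Euler: 11^{16} ≡ 1 (mod 40) since gcd(11, 40) = 1. 77 = 4×16 + 13. So 11^{77} ≡ 11^{13} ≡ 11 (mod 40)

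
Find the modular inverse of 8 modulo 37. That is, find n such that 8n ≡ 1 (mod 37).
14

Using Extended Euclidean Algorithm:
gcd(8, 37) = 1
Bezout coefficients: 8 × 14 + 37 × -3 = 1
So 8 × 14 ≡ 1 (mod 37)
The inverse is 14 mod 37 = 14
Verification: 8 × 14 = 112 = 3 × 37 + 1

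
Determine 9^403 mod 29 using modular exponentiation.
Using Fermat: 9^{28} ≡ 1 (mod 29). 403 ≡ 11 (mod 28). So 9^{403} ≡ 9^{11} ≡ 22 (mod 29)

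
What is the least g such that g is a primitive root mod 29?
p - 1 = 28 has prime divisors 2, 7. h is a primitive root mod 29 iff h^(28/q) ≢ 1 (mod 29) for each such q.
h = 2: 2^14 ≡ 28, 2^4 ≡ 16 (mod 29); none is 1, so 2 has order 28 and is a primitive root.
The smallest primitive root mod 29 is g = 2.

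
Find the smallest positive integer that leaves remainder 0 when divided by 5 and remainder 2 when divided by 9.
M = 5 × 9 = 45. M₁ = 9, y₁ ≡ 4 (mod 5). M₂ = 5, y₂ ≡ 2 (mod 9). r = 0×9×4 + 2×5×2 ≡ 20 (mod 45). The smallest positive such number is 20.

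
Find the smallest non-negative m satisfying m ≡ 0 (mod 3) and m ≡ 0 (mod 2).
M = 3 × 2 = 6. M₁ = 2, y₁ ≡ 2 (mod 3). M₂ = 3, y₂ ≡ 1 (mod 2). m = 0×2×2 + 0×3×1 ≡ 0 (mod 6)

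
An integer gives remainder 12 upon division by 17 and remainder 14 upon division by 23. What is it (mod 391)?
M = 17 × 23 = 391. M₁ = 23, y₁ ≡ 3 (mod 17). M₂ = 17, y₂ ≡ 19 (mod 23). x = 12×23×3 + 14×17×19 ≡ 267 (mod 391). The smallest positive such number is 267.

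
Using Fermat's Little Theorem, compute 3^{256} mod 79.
51

By Fermat's Little Theorem, a^(p-1) ≡ 1 (mod p) for prime p and gcd(a, p) = 1
Here p = 79, so 3^78 ≡ 1 (mod 79)
We can reduce the exponent: 256 mod 78 = 22
So 3^256 ≡ 3^22 (mod 79)
Computing: 3^22 mod 79 = 51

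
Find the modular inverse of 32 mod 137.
32^(-1) ≡ 30 (mod 137). Verification: 32 × 30 = 960 ≡ 1 (mod 137)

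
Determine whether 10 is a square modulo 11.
By Euler's criterion: 10^{5} ≡ 10 (mod 11). Since this equals -1 (≡ 10), 10 is not a QR.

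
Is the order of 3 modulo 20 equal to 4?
Yes, ord_20(3) = 4.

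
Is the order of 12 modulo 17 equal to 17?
No, the actual order is 16, not 17.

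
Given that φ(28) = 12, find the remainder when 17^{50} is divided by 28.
By Euler: 17^{12} ≡ 1 (mod 28) since gcd(17, 28) = 1. 50 = 4×12 + 2. So 17^{50} ≡ 17^{2} ≡ 9 (mod 28)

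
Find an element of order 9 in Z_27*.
4 has order 9 mod 27 since 4^{9} ≡ 1 (mod 27) and no smaller power works.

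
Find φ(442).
192

Prime factorization: 442 = 2 × 13 × 17
Using the formula φ(n) = n × Π(1 - 1/p) for each prime factor p:
φ(442) = 442 × (1 - 1/2) × (1 - 1/13) × (1 - 1/17)
φ(442) = 192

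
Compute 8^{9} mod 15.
8

Using successive squaring:
Binary expansion of 9: 1001
Powers of 8 mod 15 (each is the square of the previous):
  8^1 ≡ 8 (mod 15)
  8^2 ≡ 8² = 64 ≡ 4 (mod 15)
  8^4 ≡ 4² = 16 ≡ 1 (mod 15)
  8^8 ≡ 1² = 1 ≡ 1 (mod 15)
9 = 8 + 1, so 8^9 = 8^8 × 8^1 ≡ 1 × 8 (mod 15)
Multiplying step by step:
  1 × 8 = 8 ≡ 8 (mod 15)
Result: 8^9 ≡ 8 (mod 15)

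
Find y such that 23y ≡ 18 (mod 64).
62

Since gcd(23, 64) = 1 divides 18, a solution exists.
Multiply both sides by the inverse of 23 mod 64:
  23^(-1) mod 64 = 39
  x ≡ 39 × 18 ≡ 702 ≡ 62 (mod 64)
Verification: 23 × 62 = 1426 = 22 × 64 + 18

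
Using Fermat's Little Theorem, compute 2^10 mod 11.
By Fermat's Little Theorem, 2^{10} ≡ 1 (mod 11) since 11 is prime and gcd(2, 11) = 1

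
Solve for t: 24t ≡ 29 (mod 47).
11

Since gcd(24, 47) = 1 divides 29, a solution exists.
Multiply both sides by the inverse of 24 mod 47:
  24^(-1) mod 47 = 2
  x ≡ 2 × 29 ≡ 58 ≡ 11 (mod 47)
Verification: 24 × 11 = 264 = 5 × 47 + 29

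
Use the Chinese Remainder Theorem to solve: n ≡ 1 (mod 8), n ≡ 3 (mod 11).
M = 8 × 11 = 88. M₁ = 11, y₁ ≡ 3 (mod 8). M₂ = 8, y₂ ≡ 7 (mod 11). n = 1×11×3 + 3×8×7 ≡ 25 (mod 88)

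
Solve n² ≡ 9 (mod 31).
The square roots of 9 mod 31 are 28 and 3. Verify: 28² = 784 ≡ 9 (mod 31)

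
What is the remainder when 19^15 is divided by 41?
Using repeated squaring. 15 = 8 + 4 + 2 + 1 (binary 1111). Repeated squaring mod 41: 19^1 ≡ 19; 19^2 ≡ 19² = 361 ≡ 33; 19^4 ≡ 33² = 1089 ≡ 23; 19^8 ≡ 23² = 529 ≡ 37. Multiply: 19^15 = 19^8 × 19^4 × 19^2 × 19^1 ≡ 37 × 23 × 33 × 19 (mod 41): 37 × 23 = 851 ≡ 31; 31 × 33 = 1023 ≡ 39; 39 × 19 = 741 ≡ 3. So 19^15 ≡ 3 (mod 41).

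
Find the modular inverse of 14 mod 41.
14^(-1) ≡ 3 (mod 41). Verification: 14 × 3 = 42 ≡ 1 (mod 41)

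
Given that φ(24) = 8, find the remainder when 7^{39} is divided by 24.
By Euler: 7^{8} ≡ 1 (mod 24) since gcd(7, 24) = 1. 39 = 4×8 + 7. So 7^{39} ≡ 7^{7} ≡ 7 (mod 24)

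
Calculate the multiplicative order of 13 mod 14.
Powers of 13 mod 14: 13^1≡13, 13^2≡1. Order = 2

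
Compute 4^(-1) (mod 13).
4^(-1) ≡ 10 (mod 13). Verification: 4 × 10 = 40 ≡ 1 (mod 13)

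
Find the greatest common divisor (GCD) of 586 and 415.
1

Using the Euclidean algorithm:
586 = 1 × 415 + 171
415 = 2 × 171 + 73
171 = 2 × 73 + 25
73 = 2 × 25 + 23
25 = 1 × 23 + 2
23 = 11 × 2 + 1
2 = 2 × 1 + 0

GCD(586, 415) = 1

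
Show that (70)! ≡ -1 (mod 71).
(70)! mod 71 = 70. Since this equals -1 (mod 71), Wilson confirms 71 is prime.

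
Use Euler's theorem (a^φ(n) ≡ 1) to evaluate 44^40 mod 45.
By Euler: 44^{24} ≡ 1 (mod 45) since gcd(44, 45) = 1. 40 = 1×24 + 16. So 44^{40} ≡ 44^{16} ≡ 1 (mod 45)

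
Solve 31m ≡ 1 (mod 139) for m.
31^(-1) ≡ 9 (mod 139). Verification: 31 × 9 = 279 ≡ 1 (mod 139)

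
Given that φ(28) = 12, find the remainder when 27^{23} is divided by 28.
By Euler: 27^{12} ≡ 1 (mod 28) since gcd(27, 28) = 1. 23 = 1×12 + 11. So 27^{23} ≡ 27^{11} ≡ 27 (mod 28)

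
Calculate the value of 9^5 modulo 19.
5 = 4 + 1 (binary 101). Repeated squaring mod 19: 9^1 ≡ 9; 9^2 ≡ 9² = 81 ≡ 5; 9^4 ≡ 5² = 25 ≡ 6. Multiply: 9^5 = 9^4 × 9^1 ≡ 6 × 9 (mod 19): 6 × 9 = 54 ≡ 16. So 9^5 ≡ 16 (mod 19).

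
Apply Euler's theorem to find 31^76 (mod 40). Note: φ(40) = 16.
By Euler: 31^{16} ≡ 1 (mod 40) since gcd(31, 40) = 1. 76 = 4×16 + 12. So 31^{76} ≡ 31^{12} ≡ 1 (mod 40)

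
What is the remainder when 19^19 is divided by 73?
Using repeated squaring. 19 = 16 + 2 + 1 (binary 10011). Repeated squaring mod 73: 19^1 ≡ 19; 19^2 ≡ 19² = 361 ≡ 69; 19^4 ≡ 69² = 4761 ≡ 16; 19^8 ≡ 16² = 256 ≡ 37; 19^16 ≡ 37² = 1369 ≡ 55. Multiply: 19^19 = 19^16 × 19^2 × 19^1 ≡ 55 × 69 × 19 (mod 73): 55 × 69 = 3795 ≡ 72; 72 × 19 = 1368 ≡ 54. So 19^19 ≡ 54 (mod 73).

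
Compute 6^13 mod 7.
Using Fermat: 6^{6} ≡ 1 (mod 7). 13 ≡ 1 (mod 6). So 6^{13} ≡ 6^{1} ≡ 6 (mod 7)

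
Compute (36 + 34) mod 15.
10

(36 + 34) = 70
70 mod 15 = 10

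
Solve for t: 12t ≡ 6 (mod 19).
10

Since gcd(12, 19) = 1 divides 6, a solution exists.
Multiply both sides by the inverse of 12 mod 19:
  12^(-1) mod 19 = 8
  x ≡ 8 × 6 ≡ 48 ≡ 10 (mod 19)
Verification: 12 × 10 = 120 = 6 × 19 + 6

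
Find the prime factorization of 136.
2^3 × 17

Divide by primes starting from smallest:
136 ÷ 2 = 68
68 ÷ 2 = 34
34 ÷ 2 = 17
17 ÷ 17 = 1

136 = 2^3 × 17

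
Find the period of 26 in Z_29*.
Powers of 26 mod 29: 26^1≡26, 26^2≡9, 26^3≡2, 26^4≡23, 26^5≡18, 26^6≡4, 26^7≡17, 26^8≡7, 26^9≡8, 26^10≡5, 26^11≡14, 26^12≡16, 26^13≡10, 26^14≡28, 26^15≡3, 26^16≡20, 26^17≡27, 26^18≡6, 26^19≡11, 26^20≡25, 26^21≡12, 26^22≡22, 26^23≡21, 26^24≡24, 26^25≡15, 26^26≡13, 26^27≡19, 26^28≡1. Order = 28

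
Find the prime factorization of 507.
3 × 13^2

Divide by primes starting from smallest:
507 ÷ 3 = 169
169 ÷ 13 = 13
13 ÷ 13 = 1

507 = 3 × 13^2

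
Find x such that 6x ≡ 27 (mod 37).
23

Since gcd(6, 37) = 1 divides 27, a solution exists.
Multiply both sides by the inverse of 6 mod 37:
  6^(-1) mod 37 = 31
  x ≡ 31 × 27 ≡ 837 ≡ 23 (mod 37)
Verification: 6 × 23 = 138 = 3 × 37 + 27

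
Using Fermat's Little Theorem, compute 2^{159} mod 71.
24

By Fermat's Little Theorem, a^(p-1) ≡ 1 (mod p) for prime p and gcd(a, p) = 1
Here p = 71, so 2^70 ≡ 1 (mod 71)
We can reduce the exponent: 159 mod 70 = 19
So 2^159 ≡ 2^19 (mod 71)
Computing: 2^19 mod 71 = 24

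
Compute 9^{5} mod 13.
3

Using successive squaring:
Binary expansion of 5: 101
Powers of 9 mod 13 (each is the square of the previous):
  9^1 ≡ 9 (mod 13)
  9^2 ≡ 9² = 81 ≡ 3 (mod 13)
  9^4 ≡ 3² = 9 ≡ 9 (mod 13)
5 = 4 + 1, so 9^5 = 9^4 × 9^1 ≡ 9 × 9 (mod 13)
Multiplying step by step:
  9 × 9 = 81 ≡ 3 (mod 13)
Result: 9^5 ≡ 3 (mod 13)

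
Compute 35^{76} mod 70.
35

Using successive squaring:
Binary expansion of 76: 1001100
Powers of 35 mod 70 (each is the square of the previous):
  35^1 ≡ 35 (mod 70)
  35^2 ≡ 35² = 1225 ≡ 35 (mod 70)
  35^4 ≡ 35² = 1225 ≡ 35 (mod 70)
  35^8 ≡ 35² = 1225 ≡ 35 (mod 70)
  35^16 ≡ 35² = 1225 ≡ 35 (mod 70)
  35^32 ≡ 35² = 1225 ≡ 35 (mod 70)
  35^64 ≡ 35² = 1225 ≡ 35 (mod 70)
76 = 64 + 8 + 4, so 35^76 = 35^64 × 35^8 × 35^4 ≡ 35 × 35 × 35 (mod 70)
Multiplying step by step:
  35 × 35 = 1225 ≡ 35 (mod 70)
  35 × 35 = 1225 ≡ 35 (mod 70)
Result: 35^76 ≡ 35 (mod 70)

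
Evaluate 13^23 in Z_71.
Using repeated squaring. 23 = 16 + 4 + 2 + 1 (binary 10111). Repeated squaring mod 71: 13^1 ≡ 13; 13^2 ≡ 13² = 169 ≡ 27; 13^4 ≡ 27² = 729 ≡ 19; 13^8 ≡ 19² = 361 ≡ 6; 13^16 ≡ 6² = 36 ≡ 36. Multiply: 13^23 = 13^16 × 13^4 × 13^2 × 13^1 ≡ 36 × 19 × 27 × 13 (mod 71): 36 × 19 = 684 ≡ 45; 45 × 27 = 1215 ≡ 8; 8 × 13 = 104 ≡ 33. So 13^23 ≡ 33 (mod 71).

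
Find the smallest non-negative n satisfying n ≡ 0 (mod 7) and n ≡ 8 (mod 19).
M = 7 × 19 = 133. M₁ = 19, y₁ ≡ 3 (mod 7). M₂ = 7, y₂ ≡ 11 (mod 19). n = 0×19×3 + 8×7×11 ≡ 84 (mod 133)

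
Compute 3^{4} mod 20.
1

Using successive squaring:
Binary expansion of 4: 100
Powers of 3 mod 20 (each is the square of the previous):
  3^1 ≡ 3 (mod 20)
  3^2 ≡ 3² = 9 ≡ 9 (mod 20)
  3^4 ≡ 9² = 81 ≡ 1 (mod 20)
4 is a power of 2, so 3^4 is the last square: ≡ 1 (mod 20)
Result: 3^4 ≡ 1 (mod 20)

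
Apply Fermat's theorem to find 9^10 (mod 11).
By Fermat's Little Theorem, 9^{10} ≡ 1 (mod 11) since 11 is prime and gcd(9, 11) = 1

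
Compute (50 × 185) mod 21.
10

(50 × 185) = 9250
9250 mod 21 = 10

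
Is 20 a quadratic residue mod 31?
By Euler's criterion: 20^{15} ≡ 1 (mod 31). Since this equals 1, 20 is a QR.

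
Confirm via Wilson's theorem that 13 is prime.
(12)! mod 13 = 12. Since this equals -1 (mod 13), Wilson confirms 13 is prime.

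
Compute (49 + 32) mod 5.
1

(49 + 32) = 81
81 mod 5 = 1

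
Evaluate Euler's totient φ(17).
16

Prime factorization: 17 = 17
Using the formula φ(n) = n × Π(1 - 1/p) for each prime factor p:
φ(17) = 17 × (1 - 1/17)
φ(17) = 16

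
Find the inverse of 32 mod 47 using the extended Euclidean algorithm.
Extended GCD: 32(-22) + 47(15) = 1. So 32^(-1) ≡ 25 ≡ 25 (mod 47). Verify: 32 × 25 = 800 ≡ 1 (mod 47)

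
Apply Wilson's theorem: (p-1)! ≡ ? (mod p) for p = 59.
By Wilson's theorem, (58)! ≡ -1 ≡ 58 (mod 59)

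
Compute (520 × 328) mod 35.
5

(520 × 328) = 170560
170560 mod 35 = 5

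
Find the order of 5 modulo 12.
Powers of 5 mod 12: 5^1≡5, 5^2≡1. Order = 2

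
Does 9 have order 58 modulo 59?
p - 1 = 58 has prime divisors 2, 29. Check 9^(58/q) mod 59 for each: 9^(58/2) = 9^29 ≡ 1, 9^(58/29) = 9^2 ≡ 22 (mod 59). Since 9^29 ≡ 1 (mod 59), the order of 9 divides 29 (in fact the order is 29) ≠ 58, so it is not a primitive root.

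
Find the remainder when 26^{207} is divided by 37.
By Fermat: 26^{36} ≡ 1 (mod 37). 207 = 5×36 + 27. So 26^{207} ≡ 26^{27} ≡ 1 (mod 37)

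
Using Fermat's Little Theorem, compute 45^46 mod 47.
By Fermat's Little Theorem, 45^{46} ≡ 1 (mod 47) since 47 is prime and gcd(45, 47) = 1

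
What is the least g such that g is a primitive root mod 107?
p - 1 = 106 has prime divisors 2, 53. h is a primitive root mod 107 iff h^(106/q) ≢ 1 (mod 107) for each such q.
h = 2: 2^53 ≡ 106, 2^2 ≡ 4 (mod 107); none is 1, so 2 has order 106 and is a primitive root.
The smallest primitive root mod 107 is g = 2.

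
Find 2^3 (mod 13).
3 = 2 + 1 (binary 11). Repeated squaring mod 13: 2^1 ≡ 2; 2^2 ≡ 2² = 4 ≡ 4. Multiply: 2^3 = 2^2 × 2^1 ≡ 4 × 2 (mod 13): 4 × 2 = 8 ≡ 8. So 2^3 ≡ 8 (mod 13).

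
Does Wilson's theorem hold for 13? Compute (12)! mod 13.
(12)! mod 13 = 12. Since this equals -1 (mod 13), Wilson confirms 13 is prime.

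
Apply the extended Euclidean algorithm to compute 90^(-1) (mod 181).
Extended GCD: 90(-2) + 181(1) = 1. So 90^(-1) ≡ 179 ≡ 179 (mod 181). Verify: 90 × 179 = 16110 ≡ 1 (mod 181)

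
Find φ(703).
648

Prime factorization: 703 = 19 × 37
Using the formula φ(n) = n × Π(1 - 1/p) for each prime factor p:
φ(703) = 703 × (1 - 1/19) × (1 - 1/37)
φ(703) = 648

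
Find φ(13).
12

Prime factorization: 13 = 13
Using the formula φ(n) = n × Π(1 - 1/p) for each prime factor p:
φ(13) = 13 × (1 - 1/13)
φ(13) = 12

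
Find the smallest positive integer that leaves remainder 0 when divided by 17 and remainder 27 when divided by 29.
M = 17 × 29 = 493. M₁ = 29, y₁ ≡ 10 (mod 17). M₂ = 17, y₂ ≡ 12 (mod 29). n = 0×29×10 + 27×17×12 ≡ 85 (mod 493). The smallest positive such number is 85.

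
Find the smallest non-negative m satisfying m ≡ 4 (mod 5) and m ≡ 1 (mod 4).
M = 5 × 4 = 20. M₁ = 4, y₁ ≡ 4 (mod 5). M₂ = 5, y₂ ≡ 1 (mod 4). m = 4×4×4 + 1×5×1 ≡ 9 (mod 20)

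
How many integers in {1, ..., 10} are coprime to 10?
4

Prime factorization: 10 = 2 × 5
Using the formula φ(n) = n × Π(1 - 1/p) for each prime factor p:
φ(10) = 10 × (1 - 1/2) × (1 - 1/5)
φ(10) = 4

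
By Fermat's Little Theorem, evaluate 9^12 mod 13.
By Fermat's Little Theorem, 9^{12} ≡ 1 (mod 13) since 13 is prime and gcd(9, 13) = 1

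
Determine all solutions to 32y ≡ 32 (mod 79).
1

Since gcd(32, 79) = 1 divides 32, a solution exists.
Multiply both sides by the inverse of 32 mod 79:
  32^(-1) mod 79 = 42
  x ≡ 42 × 32 ≡ 1344 ≡ 1 (mod 79)
Verification: 32 × 1 = 32 = 0 × 79 + 32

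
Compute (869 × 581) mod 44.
33

(869 × 581) = 504889
504889 mod 44 = 33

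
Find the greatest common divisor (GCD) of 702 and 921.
3

Using the Euclidean algorithm:
702 = 0 × 921 + 702
921 = 1 × 702 + 219
702 = 3 × 219 + 45
219 = 4 × 45 + 39
45 = 1 × 39 + 6
39 = 6 × 6 + 3
6 = 2 × 3 + 0

GCD(702, 921) = 3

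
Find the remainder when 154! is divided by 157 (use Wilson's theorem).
(156)! = (154)! × (155) × (156) ≡ -1 (mod 157). So (154)! ≡ -1 × [(156)(155)]^(-1) ≡ 78 (mod 157)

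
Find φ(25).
20

Prime factorization: 25 = 5^2
Using the formula φ(n) = n × Π(1 - 1/p) for each prime factor p:
φ(25) = 25 × (1 - 1/5)
φ(25) = 20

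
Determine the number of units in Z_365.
288

Prime factorization: 365 = 5 × 73
Using the formula φ(n) = n × Π(1 - 1/p) for each prime factor p:
φ(365) = 365 × (1 - 1/5) × (1 - 1/73)
φ(365) = 288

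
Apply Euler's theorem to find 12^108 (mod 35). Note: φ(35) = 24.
By Euler: 12^{24} ≡ 1 (mod 35) since gcd(12, 35) = 1. 108 = 4×24 + 12. So 12^{108} ≡ 12^{12} ≡ 1 (mod 35)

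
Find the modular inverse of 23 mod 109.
23^(-1) ≡ 19 (mod 109). Verification: 23 × 19 = 437 ≡ 1 (mod 109)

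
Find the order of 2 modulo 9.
Powers of 2 mod 9: 2^1≡2, 2^2≡4, 2^3≡8, 2^4≡7, 2^5≡5, 2^6≡1. Order = 6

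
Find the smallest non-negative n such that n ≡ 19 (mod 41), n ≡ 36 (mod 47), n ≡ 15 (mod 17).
4078

Using the Chinese Remainder Theorem:
M = product of moduli = 32759
For equation 1: M_1 = 799, 799 ≡ 20 (mod 41), inverse of 799 mod 41 is 39 (check: 20 × 39 = 780 ≡ 1 (mod 41))
For equation 2: M_2 = 697, 697 ≡ 39 (mod 47), inverse of 697 mod 47 is 41 (check: 39 × 41 = 1599 ≡ 1 (mod 47))
For equation 3: M_3 = 1927, 1927 ≡ 6 (mod 17), inverse of 1927 mod 17 is 3 (check: 6 × 3 = 18 ≡ 1 (mod 17))
Combine: n ≡ Σ r_i×M_i×(M_i⁻¹ mod m_i) = 19×799×39 + 36×697×41 + 15×1927×3 = 592059 + 1028772 + 86715 = 1707546
1707546 mod 32759 = 4078
n ≡ 4078 (mod 32759)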